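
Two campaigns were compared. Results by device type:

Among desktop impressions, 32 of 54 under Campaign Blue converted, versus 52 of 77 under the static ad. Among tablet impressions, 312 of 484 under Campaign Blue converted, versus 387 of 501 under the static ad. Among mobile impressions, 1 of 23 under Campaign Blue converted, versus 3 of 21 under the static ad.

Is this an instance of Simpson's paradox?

Desktop: Campaign Blue 32/54 = 59.3%, the static ad 52/77 = 67.5% → the static ad
Tablet: Campaign Blue 312/484 = 64.5%, the static ad 387/501 = 77.2% → the static ad
Mobile: Campaign Blue 1/23 = 4.3%, the static ad 3/21 = 14.3% → the static ad
Overall: Campaign Blue 345/561 = 61.5%, the static ad 442/599 = 73.8% → the static ad
The static ad wins overall and in every device group — no reversal.

No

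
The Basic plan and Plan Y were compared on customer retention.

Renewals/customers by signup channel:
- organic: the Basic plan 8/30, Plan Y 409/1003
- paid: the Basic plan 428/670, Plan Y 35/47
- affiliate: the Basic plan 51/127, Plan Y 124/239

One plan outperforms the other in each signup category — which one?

Plan Y

Organic: the Basic plan 8/30 = 26.7%, Plan Y 409/1003 = 40.8% → Plan Y
Paid: the Basic plan 428/670 = 63.9%, Plan Y 35/47 = 74.5% → Plan Y
Affiliate: the Basic plan 51/127 = 40.2%, Plan Y 124/239 = 51.9% → Plan Y
Plan Y has the higher rate in all 3 groups.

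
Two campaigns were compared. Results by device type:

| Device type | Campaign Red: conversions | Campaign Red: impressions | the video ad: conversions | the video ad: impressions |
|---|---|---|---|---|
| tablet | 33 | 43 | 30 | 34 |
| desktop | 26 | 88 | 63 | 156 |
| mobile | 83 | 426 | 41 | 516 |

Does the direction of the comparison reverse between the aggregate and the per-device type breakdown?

No

Tablet: Campaign Red 33/43 = 76.7%, the video ad 30/34 = 88.2% → the video ad
Desktop: Campaign Red 26/88 = 29.5%, the video ad 63/156 = 40.4% → the video ad
Mobile: Campaign Red 83/426 = 19.5%, the video ad 41/516 = 7.9% → Campaign Red
Overall: Campaign Red 142/557 = 25.5%, the video ad 134/706 = 19.0% → Campaign Red
Neither sweeps: Campaign Red wins 1 of 3 groups, the video ad wins 2. Campaign Red wins overall but not every group — no Simpson reversal.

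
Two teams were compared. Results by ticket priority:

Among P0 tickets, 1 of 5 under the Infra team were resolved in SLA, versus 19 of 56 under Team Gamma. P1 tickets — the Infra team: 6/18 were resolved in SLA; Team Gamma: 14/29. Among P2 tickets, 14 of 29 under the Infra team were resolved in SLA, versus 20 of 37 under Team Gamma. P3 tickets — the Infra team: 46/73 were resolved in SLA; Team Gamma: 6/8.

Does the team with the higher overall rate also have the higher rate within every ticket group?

No

P0: the Infra team 1/5 = 20.0%, Team Gamma 19/56 = 33.9% → Team Gamma
P1: the Infra team 6/18 = 33.3%, Team Gamma 14/29 = 48.3% → Team Gamma
P2: the Infra team 14/29 = 48.3%, Team Gamma 20/37 = 54.1% → Team Gamma
P3: the Infra team 46/73 = 63.0%, Team Gamma 6/8 = 75.0% → Team Gamma
Overall: the Infra team 67/125 = 53.6%, Team Gamma 59/130 = 45.4% → the Infra team
Team Gamma wins each ticket group but the Infra team wins overall — the comparison reverses. Team Gamma's tickets skew toward P0, which has a lower base rate.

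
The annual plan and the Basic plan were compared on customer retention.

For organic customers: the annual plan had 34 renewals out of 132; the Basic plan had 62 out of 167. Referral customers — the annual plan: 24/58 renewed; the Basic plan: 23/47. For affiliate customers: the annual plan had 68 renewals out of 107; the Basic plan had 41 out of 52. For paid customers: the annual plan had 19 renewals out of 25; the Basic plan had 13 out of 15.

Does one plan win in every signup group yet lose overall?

No

Organic: the annual plan 34/132 = 25.8%, the Basic plan 62/167 = 37.1% → the Basic plan
Referral: the annual plan 24/58 = 41.4%, the Basic plan 23/47 = 48.9% → the Basic plan
Affiliate: the annual plan 68/107 = 63.6%, the Basic plan 41/52 = 78.8% → the Basic plan
Paid: the annual plan 19/25 = 76.0%, the Basic plan 13/15 = 86.7% → the Basic plan
Overall: the annual plan 145/322 = 45.0%, the Basic plan 139/281 = 49.5% → the Basic plan
The Basic plan wins overall and in every signup group — no reversal.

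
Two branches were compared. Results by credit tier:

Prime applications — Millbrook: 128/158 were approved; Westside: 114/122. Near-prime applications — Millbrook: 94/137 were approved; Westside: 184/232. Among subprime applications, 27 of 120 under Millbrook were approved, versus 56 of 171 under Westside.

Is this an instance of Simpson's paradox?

No

Prime: Millbrook 128/158 = 81.0%, Westside 114/122 = 93.4% → Westside
Near-prime: Millbrook 94/137 = 68.6%, Westside 184/232 = 79.3% → Westside
Subprime: Millbrook 27/120 = 22.5%, Westside 56/171 = 32.7% → Westside
Overall: Millbrook 249/415 = 60.0%, Westside 354/525 = 67.4% → Westside
Westside wins overall and in every credit group — no reversal.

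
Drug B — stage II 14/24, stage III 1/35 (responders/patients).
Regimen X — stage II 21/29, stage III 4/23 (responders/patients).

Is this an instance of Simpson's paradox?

No

Stage II: Drug B 14/24 = 58.3%, Regimen X 21/29 = 72.4% → Regimen X
Stage III: Drug B 1/35 = 2.9%, Regimen X 4/23 = 17.4% → Regimen X
Overall: Drug B 15/59 = 25.4%, Regimen X 25/52 = 48.1% → Regimen X
Regimen X wins overall and in every disease group — no reversal.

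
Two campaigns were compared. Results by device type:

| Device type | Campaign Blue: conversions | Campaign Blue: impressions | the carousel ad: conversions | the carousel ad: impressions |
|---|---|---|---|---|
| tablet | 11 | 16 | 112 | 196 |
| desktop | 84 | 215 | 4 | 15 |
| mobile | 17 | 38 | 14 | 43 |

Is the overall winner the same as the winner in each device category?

Tablet: Campaign Blue 11/16 = 68.8%, the carousel ad 112/196 = 57.1% → Campaign Blue
Desktop: Campaign Blue 84/215 = 39.1%, the carousel ad 4/15 = 26.7% → Campaign Blue
Mobile: Campaign Blue 17/38 = 44.7%, the carousel ad 14/43 = 32.6% → Campaign Blue
Overall: Campaign Blue 112/269 = 41.6%, the carousel ad 130/254 = 51.2% → the carousel ad
Campaign Blue wins each device group but the carousel ad wins overall — the comparison reverses. Campaign Blue's impressions skew toward desktop, which has a lower base rate.

No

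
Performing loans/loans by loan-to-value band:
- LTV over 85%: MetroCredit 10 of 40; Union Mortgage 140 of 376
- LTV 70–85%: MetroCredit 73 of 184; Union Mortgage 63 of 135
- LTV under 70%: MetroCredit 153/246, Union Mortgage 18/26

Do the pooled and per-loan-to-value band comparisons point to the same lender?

LTV over 85%: MetroCredit 10/40 = 25.0%, Union Mortgage 140/376 = 37.2% → Union Mortgage
LTV 70–85%: MetroCredit 73/184 = 39.7%, Union Mortgage 63/135 = 46.7% → Union Mortgage
LTV under 70%: MetroCredit 153/246 = 62.2%, Union Mortgage 18/26 = 69.2% → Union Mortgage
Overall: MetroCredit 236/470 = 50.2%, Union Mortgage 221/537 = 41.2% → MetroCredit
Union Mortgage wins each loan-to-value group but MetroCredit wins overall — the comparison reverses. Union Mortgage's loans skew toward LTV over 85%, which has a lower base rate.

No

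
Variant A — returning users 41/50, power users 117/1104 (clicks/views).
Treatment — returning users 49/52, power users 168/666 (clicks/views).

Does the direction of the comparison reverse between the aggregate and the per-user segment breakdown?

Returning users: Variant A 41/50 = 82.0%, Treatment 49/52 = 94.2% → Treatment
Power users: Variant A 117/1104 = 10.6%, Treatment 168/666 = 25.2% → Treatment
Overall: Variant A 158/1154 = 13.7%, Treatment 217/718 = 30.2% → Treatment
Treatment wins overall and in every user group — no reversal.

No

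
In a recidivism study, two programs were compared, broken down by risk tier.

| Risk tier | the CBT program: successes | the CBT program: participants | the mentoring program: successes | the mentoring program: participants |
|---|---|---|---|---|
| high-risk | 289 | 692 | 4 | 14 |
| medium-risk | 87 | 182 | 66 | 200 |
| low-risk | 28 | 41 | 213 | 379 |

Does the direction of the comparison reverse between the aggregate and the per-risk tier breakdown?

High-risk: the CBT program 289/692 = 41.8%, the mentoring program 4/14 = 28.6% → the CBT program
Medium-risk: the CBT program 87/182 = 47.8%, the mentoring program 66/200 = 33.0% → the CBT program
Low-risk: the CBT program 28/41 = 68.3%, the mentoring program 213/379 = 56.2% → the CBT program
Overall: the CBT program 404/915 = 44.2%, the mentoring program 283/593 = 47.7% → the mentoring program
The CBT program wins each risk group but the mentoring program wins overall — the comparison reverses. The CBT program's participants skew toward high-risk, which has a lower base rate.

Yes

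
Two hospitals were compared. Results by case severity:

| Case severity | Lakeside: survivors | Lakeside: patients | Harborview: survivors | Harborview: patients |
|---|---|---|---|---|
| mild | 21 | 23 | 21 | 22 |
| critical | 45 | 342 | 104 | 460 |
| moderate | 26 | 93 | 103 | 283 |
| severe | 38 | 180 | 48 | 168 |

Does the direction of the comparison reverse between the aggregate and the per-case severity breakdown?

Mild: Lakeside 21/23 = 91.3%, Harborview 21/22 = 95.5% → Harborview
Critical: Lakeside 45/342 = 13.2%, Harborview 104/460 = 22.6% → Harborview
Moderate: Lakeside 26/93 = 28.0%, Harborview 103/283 = 36.4% → Harborview
Severe: Lakeside 38/180 = 21.1%, Harborview 48/168 = 28.6% → Harborview
Overall: Lakeside 130/638 = 20.4%, Harborview 276/933 = 29.6% → Harborview
Harborview wins overall and in every case group — no reversal.

No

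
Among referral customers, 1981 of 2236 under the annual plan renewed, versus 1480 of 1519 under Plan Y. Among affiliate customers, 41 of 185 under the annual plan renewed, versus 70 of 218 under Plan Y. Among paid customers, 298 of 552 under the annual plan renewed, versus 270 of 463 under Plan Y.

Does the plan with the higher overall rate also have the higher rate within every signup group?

Yes

Referral: the annual plan 1981/2236 = 88.6%, Plan Y 1480/1519 = 97.4% → Plan Y
Affiliate: the annual plan 41/185 = 22.2%, Plan Y 70/218 = 32.1% → Plan Y
Paid: the annual plan 298/552 = 54.0%, Plan Y 270/463 = 58.3% → Plan Y
Overall: the annual plan 2320/2973 = 78.0%, Plan Y 1820/2200 = 82.7% → Plan Y
Plan Y wins overall and in every signup group — no reversal.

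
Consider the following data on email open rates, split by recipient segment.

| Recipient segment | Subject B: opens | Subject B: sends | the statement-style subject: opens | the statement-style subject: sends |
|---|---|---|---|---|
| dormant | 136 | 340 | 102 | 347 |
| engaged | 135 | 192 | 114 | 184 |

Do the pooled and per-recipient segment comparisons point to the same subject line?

Dormant: Subject B 136/340 = 40.0%, the statement-style subject 102/347 = 29.4% → Subject B
Engaged: Subject B 135/192 = 70.3%, the statement-style subject 114/184 = 62.0% → Subject B
Overall: Subject B 271/532 = 50.9%, the statement-style subject 216/531 = 40.7% → Subject B
Subject B wins overall and in every recipient group — no reversal.

Yes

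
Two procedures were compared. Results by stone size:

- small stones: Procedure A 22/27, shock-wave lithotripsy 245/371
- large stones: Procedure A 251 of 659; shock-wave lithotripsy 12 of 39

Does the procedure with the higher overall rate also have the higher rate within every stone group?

No

Small stones: Procedure A 22/27 = 81.5%, shock-wave lithotripsy 245/371 = 66.0% → Procedure A
Large stones: Procedure A 251/659 = 38.1%, shock-wave lithotripsy 12/39 = 30.8% → Procedure A
Overall: Procedure A 273/686 = 39.8%, shock-wave lithotripsy 257/410 = 62.7% → shock-wave lithotripsy
Procedure A wins each stone group but shock-wave lithotripsy wins overall — the comparison reverses. Procedure A's cases skew toward large stones, which has a lower base rate.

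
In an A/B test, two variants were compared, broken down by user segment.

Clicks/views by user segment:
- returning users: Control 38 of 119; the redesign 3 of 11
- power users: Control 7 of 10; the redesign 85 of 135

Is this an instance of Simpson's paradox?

Yes

Returning users: Control 38/119 = 31.9%, the redesign 3/11 = 27.3% → Control
Power users: Control 7/10 = 70.0%, the redesign 85/135 = 63.0% → Control
Overall: Control 45/129 = 34.9%, the redesign 88/146 = 60.3% → the redesign
Control wins each user group but the redesign wins overall — the comparison reverses. Control's views skew toward returning users, which has a lower base rate.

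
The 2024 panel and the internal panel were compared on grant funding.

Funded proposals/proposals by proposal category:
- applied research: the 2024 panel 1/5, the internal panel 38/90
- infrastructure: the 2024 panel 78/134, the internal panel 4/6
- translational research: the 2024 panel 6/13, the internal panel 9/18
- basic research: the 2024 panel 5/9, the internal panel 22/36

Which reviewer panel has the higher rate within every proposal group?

Applied research: the 2024 panel 1/5 = 20.0%, the internal panel 38/90 = 42.2% → the internal panel
Infrastructure: the 2024 panel 78/134 = 58.2%, the internal panel 4/6 = 66.7% → the internal panel
Translational research: the 2024 panel 6/13 = 46.2%, the internal panel 9/18 = 50.0% → the internal panel
Basic research: the 2024 panel 5/9 = 55.6%, the internal panel 22/36 = 61.1% → the internal panel
The internal panel has the higher rate in all 4 groups.

the internal panel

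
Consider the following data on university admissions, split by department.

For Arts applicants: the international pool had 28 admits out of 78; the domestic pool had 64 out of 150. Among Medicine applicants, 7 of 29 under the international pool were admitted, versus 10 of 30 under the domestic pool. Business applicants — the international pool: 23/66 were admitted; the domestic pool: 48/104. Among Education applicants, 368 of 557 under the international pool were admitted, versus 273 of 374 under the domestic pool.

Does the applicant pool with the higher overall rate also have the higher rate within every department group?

Arts: the international pool 28/78 = 35.9%, the domestic pool 64/150 = 42.7% → the domestic pool
Medicine: the international pool 7/29 = 24.1%, the domestic pool 10/30 = 33.3% → the domestic pool
Business: the international pool 23/66 = 34.8%, the domestic pool 48/104 = 46.2% → the domestic pool
Education: the international pool 368/557 = 66.1%, the domestic pool 273/374 = 73.0% → the domestic pool
Overall: the international pool 426/730 = 58.4%, the domestic pool 395/658 = 60.0% → the domestic pool
The domestic pool wins overall and in every department group — no reversal.

Yes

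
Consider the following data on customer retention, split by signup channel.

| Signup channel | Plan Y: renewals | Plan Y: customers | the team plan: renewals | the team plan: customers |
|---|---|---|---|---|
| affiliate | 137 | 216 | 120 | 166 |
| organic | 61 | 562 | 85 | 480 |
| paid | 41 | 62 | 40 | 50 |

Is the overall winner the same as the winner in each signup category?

Yes

Affiliate: Plan Y 137/216 = 63.4%, the team plan 120/166 = 72.3% → the team plan
Organic: Plan Y 61/562 = 10.9%, the team plan 85/480 = 17.7% → the team plan
Paid: Plan Y 41/62 = 66.1%, the team plan 40/50 = 80.0% → the team plan
Overall: Plan Y 239/840 = 28.5%, the team plan 245/696 = 35.2% → the team plan
The team plan wins overall and in every signup group — no reversal.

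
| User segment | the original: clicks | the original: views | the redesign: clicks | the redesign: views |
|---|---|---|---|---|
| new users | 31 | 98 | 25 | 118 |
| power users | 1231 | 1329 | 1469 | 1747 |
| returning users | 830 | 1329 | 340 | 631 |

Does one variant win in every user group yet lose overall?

New users: the original 31/98 = 31.6%, the redesign 25/118 = 21.2% → the original
Power users: the original 1231/1329 = 92.6%, the redesign 1469/1747 = 84.1% → the original
Returning users: the original 830/1329 = 62.5%, the redesign 340/631 = 53.9% → the original
Overall: the original 2092/2756 = 75.9%, the redesign 1834/2496 = 73.5% → the original
The original wins overall and in every user group — no reversal.

No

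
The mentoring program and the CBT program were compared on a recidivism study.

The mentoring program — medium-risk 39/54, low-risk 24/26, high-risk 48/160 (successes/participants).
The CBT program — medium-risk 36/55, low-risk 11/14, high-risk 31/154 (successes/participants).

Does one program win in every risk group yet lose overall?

No

Medium-risk: the mentoring program 39/54 = 72.2%, the CBT program 36/55 = 65.5% → the mentoring program
Low-risk: the mentoring program 24/26 = 92.3%, the CBT program 11/14 = 78.6% → the mentoring program
High-risk: the mentoring program 48/160 = 30.0%, the CBT program 31/154 = 20.1% → the mentoring program
Overall: the mentoring program 111/240 = 46.2%, the CBT program 78/223 = 35.0% → the mentoring program
The mentoring program wins overall and in every risk group — no reversal.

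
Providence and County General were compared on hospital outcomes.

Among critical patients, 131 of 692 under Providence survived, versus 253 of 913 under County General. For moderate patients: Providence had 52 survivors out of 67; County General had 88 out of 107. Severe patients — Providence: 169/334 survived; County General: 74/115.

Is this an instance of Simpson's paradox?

Critical: Providence 131/692 = 18.9%, County General 253/913 = 27.7% → County General
Moderate: Providence 52/67 = 77.6%, County General 88/107 = 82.2% → County General
Severe: Providence 169/334 = 50.6%, County General 74/115 = 64.3% → County General
Overall: Providence 352/1093 = 32.2%, County General 415/1135 = 36.6% → County General
County General wins overall and in every case group — no reversal.

No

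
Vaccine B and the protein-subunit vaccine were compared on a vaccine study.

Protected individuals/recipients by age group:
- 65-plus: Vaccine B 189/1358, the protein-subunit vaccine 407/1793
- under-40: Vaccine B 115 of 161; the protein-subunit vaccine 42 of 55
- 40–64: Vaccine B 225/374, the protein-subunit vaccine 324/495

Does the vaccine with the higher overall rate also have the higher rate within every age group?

65-plus: Vaccine B 189/1358 = 13.9%, the protein-subunit vaccine 407/1793 = 22.7% → the protein-subunit vaccine
Under-40: Vaccine B 115/161 = 71.4%, the protein-subunit vaccine 42/55 = 76.4% → the protein-subunit vaccine
40–64: Vaccine B 225/374 = 60.2%, the protein-subunit vaccine 324/495 = 65.5% → the protein-subunit vaccine
Overall: Vaccine B 529/1893 = 27.9%, the protein-subunit vaccine 773/2343 = 33.0% → the protein-subunit vaccine
The protein-subunit vaccine wins overall and in every age group — no reversal.

Yes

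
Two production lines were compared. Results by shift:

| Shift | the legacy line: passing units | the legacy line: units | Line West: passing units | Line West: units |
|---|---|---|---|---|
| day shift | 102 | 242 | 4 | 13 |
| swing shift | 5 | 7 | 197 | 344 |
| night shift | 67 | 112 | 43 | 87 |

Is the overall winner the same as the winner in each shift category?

Day shift: the legacy line 102/242 = 42.1%, Line West 4/13 = 30.8% → the legacy line
Swing shift: the legacy line 5/7 = 71.4%, Line West 197/344 = 57.3% → the legacy line
Night shift: the legacy line 67/112 = 59.8%, Line West 43/87 = 49.4% → the legacy line
Overall: the legacy line 174/361 = 48.2%, Line West 244/444 = 55.0% → Line West
The legacy line wins each shift group but Line West wins overall — the comparison reverses. The legacy line's units skew toward day shift, which has a lower base rate.

No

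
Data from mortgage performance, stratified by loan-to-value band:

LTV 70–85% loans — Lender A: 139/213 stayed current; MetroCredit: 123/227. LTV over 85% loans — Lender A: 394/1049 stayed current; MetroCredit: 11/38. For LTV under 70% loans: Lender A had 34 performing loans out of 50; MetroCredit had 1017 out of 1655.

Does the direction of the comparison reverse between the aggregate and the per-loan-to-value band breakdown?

Yes

LTV 70–85%: Lender A 139/213 = 65.3%, MetroCredit 123/227 = 54.2% → Lender A
LTV over 85%: Lender A 394/1049 = 37.6%, MetroCredit 11/38 = 28.9% → Lender A
LTV under 70%: Lender A 34/50 = 68.0%, MetroCredit 1017/1655 = 61.5% → Lender A
Overall: Lender A 567/1312 = 43.2%, MetroCredit 1151/1920 = 59.9% → MetroCredit
Lender A wins each loan-to-value group but MetroCredit wins overall — the comparison reverses. Lender A's loans skew toward LTV over 85%, which has a lower base rate.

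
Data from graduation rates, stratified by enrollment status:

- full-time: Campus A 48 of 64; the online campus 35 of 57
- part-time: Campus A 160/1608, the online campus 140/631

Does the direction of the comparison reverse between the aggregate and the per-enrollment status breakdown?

No

Full-time: Campus A 48/64 = 75.0%, the online campus 35/57 = 61.4% → Campus A
Part-time: Campus A 160/1608 = 10.0%, the online campus 140/631 = 22.2% → the online campus
Overall: Campus A 208/1672 = 12.4%, the online campus 175/688 = 25.4% → the online campus
Neither sweeps: Campus A wins 1 of 2 groups, the online campus wins 1. The online campus wins overall but not every group — no Simpson reversal.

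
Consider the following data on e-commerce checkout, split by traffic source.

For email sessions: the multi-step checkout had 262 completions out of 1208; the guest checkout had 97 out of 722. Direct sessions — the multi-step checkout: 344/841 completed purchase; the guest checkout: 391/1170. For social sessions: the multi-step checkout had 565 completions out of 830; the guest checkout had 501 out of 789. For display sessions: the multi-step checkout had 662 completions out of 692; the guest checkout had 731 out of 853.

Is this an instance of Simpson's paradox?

No

Email: the multi-step checkout 262/1208 = 21.7%, the guest checkout 97/722 = 13.4% → the multi-step checkout
Direct: the multi-step checkout 344/841 = 40.9%, the guest checkout 391/1170 = 33.4% → the multi-step checkout
Social: the multi-step checkout 565/830 = 68.1%, the guest checkout 501/789 = 63.5% → the multi-step checkout
Display: the multi-step checkout 662/692 = 95.7%, the guest checkout 731/853 = 85.7% → the multi-step checkout
Overall: the multi-step checkout 1833/3571 = 51.3%, the guest checkout 1720/3534 = 48.7% → the multi-step checkout
The multi-step checkout wins overall and in every traffic group — no reversal.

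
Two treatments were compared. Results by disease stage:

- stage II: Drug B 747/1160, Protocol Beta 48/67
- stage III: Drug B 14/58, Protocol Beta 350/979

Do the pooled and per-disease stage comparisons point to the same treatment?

No

Stage II: Drug B 747/1160 = 64.4%, Protocol Beta 48/67 = 71.6% → Protocol Beta
Stage III: Drug B 14/58 = 24.1%, Protocol Beta 350/979 = 35.8% → Protocol Beta
Overall: Drug B 761/1218 = 62.5%, Protocol Beta 398/1046 = 38.0% → Drug B
Protocol Beta wins each disease group but Drug B wins overall — the comparison reverses. Protocol Beta's patients skew toward stage III, which has a lower base rate.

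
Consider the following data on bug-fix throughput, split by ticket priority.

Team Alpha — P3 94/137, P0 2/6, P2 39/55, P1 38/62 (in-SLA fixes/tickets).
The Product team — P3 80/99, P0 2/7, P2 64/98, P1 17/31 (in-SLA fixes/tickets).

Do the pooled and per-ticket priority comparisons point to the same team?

P3: Team Alpha 94/137 = 68.6%, the Product team 80/99 = 80.8% → the Product team
P0: Team Alpha 2/6 = 33.3%, the Product team 2/7 = 28.6% → Team Alpha
P2: Team Alpha 39/55 = 70.9%, the Product team 64/98 = 65.3% → Team Alpha
P1: Team Alpha 38/62 = 61.3%, the Product team 17/31 = 54.8% → Team Alpha
Overall: Team Alpha 173/260 = 66.5%, the Product team 163/235 = 69.4% → the Product team
Neither sweeps: Team Alpha wins 3 of 4 groups, the Product team wins 1. The Product team wins overall but not every group — no Simpson reversal.

No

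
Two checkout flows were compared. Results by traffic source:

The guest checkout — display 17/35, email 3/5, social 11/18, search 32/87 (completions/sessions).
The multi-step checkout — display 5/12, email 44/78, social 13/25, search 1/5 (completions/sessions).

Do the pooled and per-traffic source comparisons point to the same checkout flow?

No

Display: the guest checkout 17/35 = 48.6%, the multi-step checkout 5/12 = 41.7% → the guest checkout
Email: the guest checkout 3/5 = 60.0%, the multi-step checkout 44/78 = 56.4% → the guest checkout
Social: the guest checkout 11/18 = 61.1%, the multi-step checkout 13/25 = 52.0% → the guest checkout
Search: the guest checkout 32/87 = 36.8%, the multi-step checkout 1/5 = 20.0% → the guest checkout
Overall: the guest checkout 63/145 = 43.4%, the multi-step checkout 63/120 = 52.5% → the multi-step checkout
The guest checkout wins each traffic group but the multi-step checkout wins overall — the comparison reverses. The guest checkout's sessions skew toward search, which has a lower base rate.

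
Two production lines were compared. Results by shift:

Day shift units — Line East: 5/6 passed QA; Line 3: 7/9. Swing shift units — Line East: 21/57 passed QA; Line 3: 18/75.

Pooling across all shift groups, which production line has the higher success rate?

Day shift: Line East 5/6 = 83.3%, Line 3 7/9 = 77.8% → Line East
Swing shift: Line East 21/57 = 36.8%, Line 3 18/75 = 24.0% → Line East
Overall: Line East 26/63 = 41.3%, Line 3 25/84 = 29.8% → Line East

Line East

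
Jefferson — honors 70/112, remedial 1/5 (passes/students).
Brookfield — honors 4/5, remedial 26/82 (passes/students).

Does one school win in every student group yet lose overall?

Honors: Jefferson 70/112 = 62.5%, Brookfield 4/5 = 80.0% → Brookfield
Remedial: Jefferson 1/5 = 20.0%, Brookfield 26/82 = 31.7% → Brookfield
Overall: Jefferson 71/117 = 60.7%, Brookfield 30/87 = 34.5% → Jefferson
Brookfield wins each student group but Jefferson wins overall — the comparison reverses. Brookfield's students skew toward remedial, which has a lower base rate.

Yes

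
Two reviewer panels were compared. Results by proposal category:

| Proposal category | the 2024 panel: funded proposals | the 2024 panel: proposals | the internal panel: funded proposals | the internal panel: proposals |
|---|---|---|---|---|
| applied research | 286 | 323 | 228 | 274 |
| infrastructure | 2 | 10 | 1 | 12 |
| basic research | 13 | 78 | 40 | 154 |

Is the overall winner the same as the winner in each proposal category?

No

Applied research: the 2024 panel 286/323 = 88.5%, the internal panel 228/274 = 83.2% → the 2024 panel
Infrastructure: the 2024 panel 2/10 = 20.0%, the internal panel 1/12 = 8.3% → the 2024 panel
Basic research: the 2024 panel 13/78 = 16.7%, the internal panel 40/154 = 26.0% → the internal panel
Overall: the 2024 panel 301/411 = 73.2%, the internal panel 269/440 = 61.1% → the 2024 panel
Neither sweeps: the 2024 panel wins 2 of 3 groups, the internal panel wins 1. The 2024 panel wins overall but not every group — no Simpson reversal.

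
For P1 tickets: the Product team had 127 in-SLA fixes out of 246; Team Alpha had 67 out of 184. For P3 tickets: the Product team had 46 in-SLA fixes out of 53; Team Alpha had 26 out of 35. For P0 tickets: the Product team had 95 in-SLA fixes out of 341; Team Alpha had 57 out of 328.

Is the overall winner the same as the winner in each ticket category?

P1: the Product team 127/246 = 51.6%, Team Alpha 67/184 = 36.4% → the Product team
P3: the Product team 46/53 = 86.8%, Team Alpha 26/35 = 74.3% → the Product team
P0: the Product team 95/341 = 27.9%, Team Alpha 57/328 = 17.4% → the Product team
Overall: the Product team 268/640 = 41.9%, Team Alpha 150/547 = 27.4% → the Product team
The Product team wins overall and in every ticket group — no reversal.

Yes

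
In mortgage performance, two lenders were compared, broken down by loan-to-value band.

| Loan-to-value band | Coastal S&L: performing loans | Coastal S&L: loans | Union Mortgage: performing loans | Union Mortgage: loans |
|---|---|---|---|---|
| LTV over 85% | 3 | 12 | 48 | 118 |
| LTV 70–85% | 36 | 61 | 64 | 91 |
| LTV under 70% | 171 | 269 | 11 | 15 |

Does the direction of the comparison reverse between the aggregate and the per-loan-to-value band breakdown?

LTV over 85%: Coastal S&L 3/12 = 25.0%, Union Mortgage 48/118 = 40.7% → Union Mortgage
LTV 70–85%: Coastal S&L 36/61 = 59.0%, Union Mortgage 64/91 = 70.3% → Union Mortgage
LTV under 70%: Coastal S&L 171/269 = 63.6%, Union Mortgage 11/15 = 73.3% → Union Mortgage
Overall: Coastal S&L 210/342 = 61.4%, Union Mortgage 123/224 = 54.9% → Coastal S&L
Union Mortgage wins each loan-to-value group but Coastal S&L wins overall — the comparison reverses. Union Mortgage's loans skew toward LTV over 85%, which has a lower base rate.

Yes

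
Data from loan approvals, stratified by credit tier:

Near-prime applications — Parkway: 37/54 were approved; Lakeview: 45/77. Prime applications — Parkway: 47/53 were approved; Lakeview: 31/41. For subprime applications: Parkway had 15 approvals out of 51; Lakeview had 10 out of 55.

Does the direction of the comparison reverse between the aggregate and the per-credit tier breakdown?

No

Near-prime: Parkway 37/54 = 68.5%, Lakeview 45/77 = 58.4% → Parkway
Prime: Parkway 47/53 = 88.7%, Lakeview 31/41 = 75.6% → Parkway
Subprime: Parkway 15/51 = 29.4%, Lakeview 10/55 = 18.2% → Parkway
Overall: Parkway 99/158 = 62.7%, Lakeview 86/173 = 49.7% → Parkway
Parkway wins overall and in every credit group — no reversal.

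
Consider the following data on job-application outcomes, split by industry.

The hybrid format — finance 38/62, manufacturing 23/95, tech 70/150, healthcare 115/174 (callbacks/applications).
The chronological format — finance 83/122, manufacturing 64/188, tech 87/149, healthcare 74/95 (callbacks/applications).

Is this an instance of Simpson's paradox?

No

Finance: the hybrid format 38/62 = 61.3%, the chronological format 83/122 = 68.0% → the chronological format
Manufacturing: the hybrid format 23/95 = 24.2%, the chronological format 64/188 = 34.0% → the chronological format
Tech: the hybrid format 70/150 = 46.7%, the chronological format 87/149 = 58.4% → the chronological format
Healthcare: the hybrid format 115/174 = 66.1%, the chronological format 74/95 = 77.9% → the chronological format
Overall: the hybrid format 246/481 = 51.1%, the chronological format 308/554 = 55.6% → the chronological format
The chronological format wins overall and in every industry group — no reversal.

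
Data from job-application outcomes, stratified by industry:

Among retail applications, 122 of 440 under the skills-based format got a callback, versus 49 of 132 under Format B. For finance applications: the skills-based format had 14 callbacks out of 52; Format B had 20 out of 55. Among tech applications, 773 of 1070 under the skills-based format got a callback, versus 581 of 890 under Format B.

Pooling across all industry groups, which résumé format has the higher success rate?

Format B

Retail: the skills-based format 122/440 = 27.7%, Format B 49/132 = 37.1% → Format B
Finance: the skills-based format 14/52 = 26.9%, Format B 20/55 = 36.4% → Format B
Tech: the skills-based format 773/1070 = 72.2%, Format B 581/890 = 65.3% → the skills-based format
Overall: the skills-based format 909/1562 = 58.2%, Format B 650/1077 = 60.4% → Format B
(Neither sweeps every industry group, but Format B has the higher pooled rate.)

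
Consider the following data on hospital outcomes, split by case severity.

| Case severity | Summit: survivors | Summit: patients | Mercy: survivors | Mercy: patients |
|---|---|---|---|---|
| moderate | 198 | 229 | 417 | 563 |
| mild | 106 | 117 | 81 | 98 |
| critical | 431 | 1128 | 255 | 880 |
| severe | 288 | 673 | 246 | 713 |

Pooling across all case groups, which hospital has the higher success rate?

Moderate: Summit 198/229 = 86.5%, Mercy 417/563 = 74.1% → Summit
Mild: Summit 106/117 = 90.6%, Mercy 81/98 = 82.7% → Summit
Critical: Summit 431/1128 = 38.2%, Mercy 255/880 = 29.0% → Summit
Severe: Summit 288/673 = 42.8%, Mercy 246/713 = 34.5% → Summit
Overall: Summit 1023/2147 = 47.6%, Mercy 999/2254 = 44.3% → Summit

Summit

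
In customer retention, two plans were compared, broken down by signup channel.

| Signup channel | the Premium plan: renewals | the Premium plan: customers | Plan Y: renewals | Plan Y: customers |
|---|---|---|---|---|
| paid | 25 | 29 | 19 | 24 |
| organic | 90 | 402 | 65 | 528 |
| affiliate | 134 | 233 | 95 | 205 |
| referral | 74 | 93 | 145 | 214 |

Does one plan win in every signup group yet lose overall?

No

Paid: the Premium plan 25/29 = 86.2%, Plan Y 19/24 = 79.2% → the Premium plan
Organic: the Premium plan 90/402 = 22.4%, Plan Y 65/528 = 12.3% → the Premium plan
Affiliate: the Premium plan 134/233 = 57.5%, Plan Y 95/205 = 46.3% → the Premium plan
Referral: the Premium plan 74/93 = 79.6%, Plan Y 145/214 = 67.8% → the Premium plan
Overall: the Premium plan 323/757 = 42.7%, Plan Y 324/971 = 33.4% → the Premium plan
The Premium plan wins overall and in every signup group — no reversal.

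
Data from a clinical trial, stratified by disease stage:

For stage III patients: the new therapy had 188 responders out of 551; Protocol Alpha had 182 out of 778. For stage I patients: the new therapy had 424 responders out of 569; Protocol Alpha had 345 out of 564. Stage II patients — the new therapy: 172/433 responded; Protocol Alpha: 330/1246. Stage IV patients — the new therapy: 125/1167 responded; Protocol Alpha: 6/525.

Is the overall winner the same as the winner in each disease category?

Stage III: the new therapy 188/551 = 34.1%, Protocol Alpha 182/778 = 23.4% → the new therapy
Stage I: the new therapy 424/569 = 74.5%, Protocol Alpha 345/564 = 61.2% → the new therapy
Stage II: the new therapy 172/433 = 39.7%, Protocol Alpha 330/1246 = 26.5% → the new therapy
Stage IV: the new therapy 125/1167 = 10.7%, Protocol Alpha 6/525 = 1.1% → the new therapy
Overall: the new therapy 909/2720 = 33.4%, Protocol Alpha 863/3113 = 27.7% → the new therapy
The new therapy wins overall and in every disease group — no reversal.

Yes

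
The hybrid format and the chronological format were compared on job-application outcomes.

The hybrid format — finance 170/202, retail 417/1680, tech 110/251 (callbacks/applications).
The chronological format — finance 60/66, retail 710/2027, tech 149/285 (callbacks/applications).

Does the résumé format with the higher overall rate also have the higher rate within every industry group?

Yes

Finance: the hybrid format 170/202 = 84.2%, the chronological format 60/66 = 90.9% → the chronological format
Retail: the hybrid format 417/1680 = 24.8%, the chronological format 710/2027 = 35.0% → the chronological format
Tech: the hybrid format 110/251 = 43.8%, the chronological format 149/285 = 52.3% → the chronological format
Overall: the hybrid format 697/2133 = 32.7%, the chronological format 919/2378 = 38.6% → the chronological format
The chronological format wins overall and in every industry group — no reversal.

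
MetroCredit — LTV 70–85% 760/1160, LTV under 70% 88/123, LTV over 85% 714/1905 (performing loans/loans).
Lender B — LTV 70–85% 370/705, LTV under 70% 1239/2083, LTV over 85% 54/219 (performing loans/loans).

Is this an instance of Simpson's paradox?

Yes

LTV 70–85%: MetroCredit 760/1160 = 65.5%, Lender B 370/705 = 52.5% → MetroCredit
LTV under 70%: MetroCredit 88/123 = 71.5%, Lender B 1239/2083 = 59.5% → MetroCredit
LTV over 85%: MetroCredit 714/1905 = 37.5%, Lender B 54/219 = 24.7% → MetroCredit
Overall: MetroCredit 1562/3188 = 49.0%, Lender B 1663/3007 = 55.3% → Lender B
MetroCredit wins each loan-to-value group but Lender B wins overall — the comparison reverses. MetroCredit's loans skew toward LTV over 85%, which has a lower base rate.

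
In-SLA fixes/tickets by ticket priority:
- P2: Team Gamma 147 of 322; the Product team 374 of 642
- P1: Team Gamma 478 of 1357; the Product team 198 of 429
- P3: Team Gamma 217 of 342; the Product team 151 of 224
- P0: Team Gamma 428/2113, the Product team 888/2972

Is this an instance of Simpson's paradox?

P2: Team Gamma 147/322 = 45.7%, the Product team 374/642 = 58.3% → the Product team
P1: Team Gamma 478/1357 = 35.2%, the Product team 198/429 = 46.2% → the Product team
P3: Team Gamma 217/342 = 63.5%, the Product team 151/224 = 67.4% → the Product team
P0: Team Gamma 428/2113 = 20.3%, the Product team 888/2972 = 29.9% → the Product team
Overall: Team Gamma 1270/4134 = 30.7%, the Product team 1611/4267 = 37.8% → the Product team
The Product team wins overall and in every ticket group — no reversal.

No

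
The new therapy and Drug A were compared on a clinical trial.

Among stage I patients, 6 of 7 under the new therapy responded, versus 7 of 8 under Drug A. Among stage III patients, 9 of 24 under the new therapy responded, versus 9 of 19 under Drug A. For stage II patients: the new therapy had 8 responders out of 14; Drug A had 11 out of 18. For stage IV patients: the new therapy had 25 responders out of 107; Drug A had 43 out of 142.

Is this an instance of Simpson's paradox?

No

Stage I: the new therapy 6/7 = 85.7%, Drug A 7/8 = 87.5% → Drug A
Stage III: the new therapy 9/24 = 37.5%, Drug A 9/19 = 47.4% → Drug A
Stage II: the new therapy 8/14 = 57.1%, Drug A 11/18 = 61.1% → Drug A
Stage IV: the new therapy 25/107 = 23.4%, Drug A 43/142 = 30.3% → Drug A
Overall: the new therapy 48/152 = 31.6%, Drug A 70/187 = 37.4% → Drug A
Drug A wins overall and in every disease group — no reversal.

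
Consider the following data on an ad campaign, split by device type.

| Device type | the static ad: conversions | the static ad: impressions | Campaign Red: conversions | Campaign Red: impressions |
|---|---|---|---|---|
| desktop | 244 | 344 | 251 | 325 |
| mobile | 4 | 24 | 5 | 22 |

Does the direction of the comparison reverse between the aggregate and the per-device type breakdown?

No

Desktop: the static ad 244/344 = 70.9%, Campaign Red 251/325 = 77.2% → Campaign Red
Mobile: the static ad 4/24 = 16.7%, Campaign Red 5/22 = 22.7% → Campaign Red
Overall: the static ad 248/368 = 67.4%, Campaign Red 256/347 = 73.8% → Campaign Red
Campaign Red wins overall and in every device group — no reversal.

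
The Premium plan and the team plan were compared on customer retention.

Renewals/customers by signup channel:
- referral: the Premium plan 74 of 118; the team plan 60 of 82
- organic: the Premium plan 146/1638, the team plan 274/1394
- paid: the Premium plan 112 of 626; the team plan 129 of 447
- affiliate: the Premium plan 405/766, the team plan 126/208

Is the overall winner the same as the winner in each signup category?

Yes

Referral: the Premium plan 74/118 = 62.7%, the team plan 60/82 = 73.2% → the team plan
Organic: the Premium plan 146/1638 = 8.9%, the team plan 274/1394 = 19.7% → the team plan
Paid: the Premium plan 112/626 = 17.9%, the team plan 129/447 = 28.9% → the team plan
Affiliate: the Premium plan 405/766 = 52.9%, the team plan 126/208 = 60.6% → the team plan
Overall: the Premium plan 737/3148 = 23.4%, the team plan 589/2131 = 27.6% → the team plan
The team plan wins overall and in every signup group — no reversal.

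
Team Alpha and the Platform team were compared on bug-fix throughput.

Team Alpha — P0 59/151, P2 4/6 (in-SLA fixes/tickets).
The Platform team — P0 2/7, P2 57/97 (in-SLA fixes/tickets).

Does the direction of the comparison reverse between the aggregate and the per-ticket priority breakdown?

Yes

P0: Team Alpha 59/151 = 39.1%, the Platform team 2/7 = 28.6% → Team Alpha
P2: Team Alpha 4/6 = 66.7%, the Platform team 57/97 = 58.8% → Team Alpha
Overall: Team Alpha 63/157 = 40.1%, the Platform team 59/104 = 56.7% → the Platform team
Team Alpha wins each ticket group but the Platform team wins overall — the comparison reverses. Team Alpha's tickets skew toward P0, which has a lower base rate.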